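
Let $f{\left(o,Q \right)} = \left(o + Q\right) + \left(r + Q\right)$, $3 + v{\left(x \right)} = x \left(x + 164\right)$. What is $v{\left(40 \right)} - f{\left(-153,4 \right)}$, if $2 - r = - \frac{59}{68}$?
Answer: $\frac{564341}{68} \approx 8299.1$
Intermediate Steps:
$r = \frac{195}{68}$ ($r = 2 - - \frac{59}{68} = 2 + \frac{59}{68} = \frac{195}{68} \approx 2.8676$)
$v{\left(x \right)} = -3 + x \left(164 + x\right)$ ($v{\left(x \right)} = -3 + x \left(x + 164\right) = -3 + x \left(164 + x\right)$)
$f{\left(o,Q \right)} = \frac{195}{68} + o + 2 Q$ ($f{\left(o,Q \right)} = \left(o + Q\right) + \left(\frac{195}{68} + Q\right) = \left(Q + o\right) + \left(\frac{195}{68} + Q\right) = \frac{195}{68} + o + 2 Q$)
$v{\left(40 \right)} - f{\left(-153,4 \right)} = \left(-3 + 40^{2} + 164 \cdot 40\right) - \left(\frac{195}{68} - 153 + 2 \cdot 4\right) = \left(-3 + 1600 + 6560\right) - \left(\frac{195}{68} - 153 + 8\right) = 8157 - - \frac{9665}{68} = 8157 + \frac{9665}{68} = \frac{564341}{68}$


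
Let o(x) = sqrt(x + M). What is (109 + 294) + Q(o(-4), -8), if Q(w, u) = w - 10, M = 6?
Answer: 393 + sqrt(2) ≈ 394.41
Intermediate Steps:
o(x) = sqrt(6 + x) (o(x) = sqrt(x + 6) = sqrt(6 + x))
Q(w, u) = -10 + w
(109 + 294) + Q(o(-4), -8) = (109 + 294) + (-10 + sqrt(6 - 4)) = 403 + (-10 + sqrt(2)) = 393 + sqrt(2)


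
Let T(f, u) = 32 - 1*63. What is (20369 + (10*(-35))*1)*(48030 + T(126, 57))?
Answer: 960891981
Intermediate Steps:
T(f, u) = -31 (T(f, u) = 32 - 63 = -31)
(20369 + (10*(-35))*1)*(48030 + T(126, 57)) = (20369 + (10*(-35))*1)*(48030 - 31) = (20369 - 350*1)*47999 = (20369 - 350)*47999 = 20019*47999 = 960891981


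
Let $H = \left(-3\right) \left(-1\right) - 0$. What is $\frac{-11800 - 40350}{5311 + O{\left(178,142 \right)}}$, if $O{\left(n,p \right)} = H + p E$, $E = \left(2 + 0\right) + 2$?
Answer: $- \frac{26075}{2941} \approx -8.866$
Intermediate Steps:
$E = 4$ ($E = 2 + 2 = 4$)
$H = 3$ ($H = 3 + 0 = 3$)
$O{\left(n,p \right)} = 3 + 4 p$ ($O{\left(n,p \right)} = 3 + p 4 = 3 + 4 p$)
$\frac{-11800 - 40350}{5311 + O{\left(178,142 \right)}} = \frac{-11800 - 40350}{5311 + \left(3 + 4 \cdot 142\right)} = - \frac{52150}{5311 + \left(3 + 568\right)} = - \frac{52150}{5311 + 571} = - \frac{52150}{5882} = \left(-52150\right) \frac{1}{5882} = - \frac{26075}{2941}$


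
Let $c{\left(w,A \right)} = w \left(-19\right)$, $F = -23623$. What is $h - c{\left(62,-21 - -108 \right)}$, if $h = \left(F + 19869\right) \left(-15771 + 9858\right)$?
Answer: $22198580$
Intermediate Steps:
$c{\left(w,A \right)} = - 19 w$
$h = 22197402$ ($h = \left(-23623 + 19869\right) \left(-15771 + 9858\right) = \left(-3754\right) \left(-5913\right) = 22197402$)
$h - c{\left(62,-21 - -108 \right)} = 22197402 - \left(-19\right) 62 = 22197402 - -1178 = 22197402 + 1178 = 22198580$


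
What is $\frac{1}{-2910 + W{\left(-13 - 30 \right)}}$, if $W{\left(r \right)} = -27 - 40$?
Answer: $- \frac{1}{2977} \approx -0.00033591$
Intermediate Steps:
$W{\left(r \right)} = -67$ ($W{\left(r \right)} = -27 - 40 = -67$)
$\frac{1}{-2910 + W{\left(-13 - 30 \right)}} = \frac{1}{-2910 - 67} = \frac{1}{-2977} = - \frac{1}{2977}$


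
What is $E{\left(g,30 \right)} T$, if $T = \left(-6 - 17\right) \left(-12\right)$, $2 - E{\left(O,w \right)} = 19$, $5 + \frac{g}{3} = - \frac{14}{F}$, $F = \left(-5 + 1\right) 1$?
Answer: $-4692$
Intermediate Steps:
$F = -4$ ($F = \left(-4\right) 1 = -4$)
$g = - \frac{9}{2}$ ($g = -15 + 3 \left(- \frac{14}{-4}\right) = -15 + 3 \left(\left(-14\right) \left(- \frac{1}{4}\right)\right) = -15 + 3 \cdot \frac{7}{2} = -15 + \frac{21}{2} = - \frac{9}{2} \approx -4.5$)
$E{\left(O,w \right)} = -17$ ($E{\left(O,w \right)} = 2 - 19 = -17$)
$T = 276$ ($T = \left(-23\right) \left(-12\right) = 276$)
$E{\left(g,30 \right)} T = \left(-17\right) 276 = -4692$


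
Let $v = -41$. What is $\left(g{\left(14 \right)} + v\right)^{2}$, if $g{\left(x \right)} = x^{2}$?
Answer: $24025$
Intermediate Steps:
$\left(g{\left(14 \right)} + v\right)^{2} = \left(14^{2} - 41\right)^{2} = \left(196 - 41\right)^{2} = 155^{2} = 24025$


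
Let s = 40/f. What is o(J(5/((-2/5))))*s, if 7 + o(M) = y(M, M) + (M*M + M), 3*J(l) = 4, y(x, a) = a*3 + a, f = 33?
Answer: 520/297 ≈ 1.7508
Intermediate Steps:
y(x, a) = 4*a (y(x, a) = 3*a + a = 4*a)
J(l) = 4/3 (J(l) = (1/3)*4 = 4/3)
s = 40/33 ≈ 1.2121
o(M) = -7 + M**2 + 5*M (o(M) = -7 + (4*M + (M*M + M)) = -7 + (4*M + (M**2 + M)) = -7 + (4*M + (M + M**2)) = -7 + (M**2 + 5*M) = -7 + M**2 + 5*M)
o(J(5/((-2/5))))*s = (-7 + (4/3)**2 + 5*(4/3))*(40/33) = (-7 + 16/9 + 20/3)*(40/33) = (13/9)*(40/33) = 520/297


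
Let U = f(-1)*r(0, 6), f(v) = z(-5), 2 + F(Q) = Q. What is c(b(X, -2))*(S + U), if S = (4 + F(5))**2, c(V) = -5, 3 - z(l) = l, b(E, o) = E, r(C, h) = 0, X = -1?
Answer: -245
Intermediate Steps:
F(Q) = -2 + Q
z(l) = 3 - l
f(v) = 8 (f(v) = 3 - 1*(-5) = 3 + 5 = 8)
U = 0 (U = 8*0 = 0)
S = 49 (S = (4 + (-2 + 5))**2 = (4 + 3)**2 = 7**2 = 49)
c(b(X, -2))*(S + U) = -5*(49 + 0) = -5*49 = -245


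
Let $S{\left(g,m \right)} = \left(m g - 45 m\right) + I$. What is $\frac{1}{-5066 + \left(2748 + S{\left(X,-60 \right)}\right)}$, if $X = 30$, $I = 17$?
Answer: $- \frac{1}{1401} \approx -0.00071378$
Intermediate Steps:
$S{\left(g,m \right)} = 17 - 45 m + g m$ ($S{\left(g,m \right)} = \left(m g - 45 m\right) + 17 = \left(g m - 45 m\right) + 17 = \left(- 45 m + g m\right) + 17 = 17 - 45 m + g m$)
$\frac{1}{-5066 + \left(2748 + S{\left(X,-60 \right)}\right)} = \frac{1}{-5066 + \left(2748 + \left(17 - -2700 + 30 \left(-60\right)\right)\right)} = \frac{1}{-5066 + \left(2748 + \left(17 + 2700 - 1800\right)\right)} = \frac{1}{-5066 + \left(2748 + 917\right)} = \frac{1}{-5066 + 3665} = \frac{1}{-1401} = - \frac{1}{1401}$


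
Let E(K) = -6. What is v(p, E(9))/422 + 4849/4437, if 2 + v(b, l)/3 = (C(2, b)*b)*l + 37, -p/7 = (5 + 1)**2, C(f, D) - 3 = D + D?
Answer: -10080730069/1872414 ≈ -5383.8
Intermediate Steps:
C(f, D) = 3 + 2*D (C(f, D) = 3 + (D + D) = 3 + 2*D)
p = -252 (p = -7*(5 + 1)**2 = -7*6**2 = -7*36 = -252)
v(b, l) = 105 + 3*b*l*(3 + 2*b) (v(b, l) = -6 + 3*(((3 + 2*b)*b)*l + 37) = -6 + 3*((b*(3 + 2*b))*l + 37) = -6 + 3*(b*l*(3 + 2*b) + 37) = -6 + 3*(37 + b*l*(3 + 2*b)) = -6 + (111 + 3*b*l*(3 + 2*b)) = 105 + 3*b*l*(3 + 2*b))
v(p, E(9))/422 + 4849/4437 = (105 + 3*(-252)*(-6)*(3 + 2*(-252)))/422 + 4849/4437 = (105 + 3*(-252)*(-6)*(3 - 504))*(1/422) + 4849*(1/4437) = (105 + 3*(-252)*(-6)*(-501))*(1/422) + 4849/4437 = (105 - 2272536)*(1/422) + 4849/4437 = -2272431*1/422 + 4849/4437 = -2272431/422 + 4849/4437 = -10080730069/1872414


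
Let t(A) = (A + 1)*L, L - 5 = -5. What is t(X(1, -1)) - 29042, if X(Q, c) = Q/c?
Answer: -29042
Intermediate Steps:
L = 0 (L = 5 - 5 = 0)
t(A) = 0 (t(A) = (A + 1)*0 = (1 + A)*0 = 0)
t(X(1, -1)) - 29042 = 0 - 29042 = -29042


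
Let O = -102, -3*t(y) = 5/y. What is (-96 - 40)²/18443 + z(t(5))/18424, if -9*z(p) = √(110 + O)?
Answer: 18496/18443 - √2/82908 ≈ 1.0029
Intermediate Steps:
t(y) = -5/(3*y)
z(p) = -2*√2/9 (z(p) = -√(110 - 102)/9 = -2*√2/9)
(-96 - 40)²/18443 + z(t(5))/18424 = (-96 - 40)²/18443 - 2*√2/9/18424 = (-136)²*(1/18443) - 2*√2/9*(1/18424) = 18496*(1/18443) - √2/82908 = 18496/18443 - √2/82908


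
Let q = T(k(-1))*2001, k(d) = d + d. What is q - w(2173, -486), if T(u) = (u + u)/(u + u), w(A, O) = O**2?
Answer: -234195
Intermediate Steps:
k(d) = 2*d
T(u) = 1 (T(u) = (2*u)/((2*u)) = (2*u)*(1/(2*u)) = 1)
q = 2001 (q = 1*2001 = 2001)
q - w(2173, -486) = 2001 - 1*(-486)**2 = 2001 - 1*236196 = 2001 - 236196 = -234195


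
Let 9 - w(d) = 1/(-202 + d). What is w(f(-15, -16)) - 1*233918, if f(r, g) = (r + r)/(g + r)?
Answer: -1457720857/6232 ≈ -2.3391e+5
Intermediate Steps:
f(r, g) = 2*r/(g + r) (f(r, g) = (2*r)/(g + r) = 2*r/(g + r))
w(d) = 9 - 1/(-202 + d)
w(f(-15, -16)) - 1*233918 = (-1819 + 9*(2*(-15)/(-16 - 15)))/(-202 + 2*(-15)/(-16 - 15)) - 1*233918 = (-1819 + 9*(2*(-15)/(-31)))/(-202 + 2*(-15)/(-31)) - 233918 = (-1819 + 9*(2*(-15)*(-1/31)))/(-202 + 2*(-15)*(-1/31)) - 233918 = (-1819 + 9*(30/31))/(-202 + 30/31) - 233918 = (-1819 + 270/31)/(-6232/31) - 233918 = -31/6232*(-56119/31) - 233918 = 56119/6232 - 233918 = -1457720857/6232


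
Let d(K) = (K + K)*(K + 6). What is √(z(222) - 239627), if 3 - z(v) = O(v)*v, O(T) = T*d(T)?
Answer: 2*I*√1247339378 ≈ 70635.0*I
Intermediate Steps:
d(K) = 2*K*(6 + K) (d(K) = (2*K)*(6 + K) = 2*K*(6 + K))
O(T) = 2*T²*(6 + T) (O(T) = T*(2*T*(6 + T)) = 2*T²*(6 + T))
z(v) = 3 - 2*v³*(6 + v) (z(v) = 3 - 2*v²*(6 + v)*v = 3 - 2*v³*(6 + v))
√(z(222) - 239627) = √((3 - 2*222³*(6 + 222)) - 239627) = √((3 - 2*10941048*228) - 239627) = √((3 - 4989117888) - 239627) = √(-4989117885 - 239627) = √(-4989357512) = 2*I*√1247339378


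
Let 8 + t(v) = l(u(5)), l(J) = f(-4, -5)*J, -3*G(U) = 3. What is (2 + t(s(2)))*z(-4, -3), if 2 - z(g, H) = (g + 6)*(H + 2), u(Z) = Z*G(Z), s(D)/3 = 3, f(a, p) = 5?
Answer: -124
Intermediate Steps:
s(D) = 9 (s(D) = 3*3 = 9)
G(U) = -1 (G(U) = -⅓*3 = -1)
u(Z) = -Z (u(Z) = Z*(-1) = -Z)
z(g, H) = 2 - (2 + H)*(6 + g) (z(g, H) = 2 - (g + 6)*(H + 2) = 2 - (6 + g)*(2 + H) = 2 - (2 + H)*(6 + g))
l(J) = 5*J
t(v) = -33 (t(v) = -8 + 5*(-1*5) = -8 + 5*(-5) = -8 - 25 = -33)
(2 + t(s(2)))*z(-4, -3) = (2 - 33)*(-10 - 6*(-3) - 2*(-4) - 1*(-3)*(-4)) = -31*(-10 + 18 + 8 - 12) = -31*4 = -124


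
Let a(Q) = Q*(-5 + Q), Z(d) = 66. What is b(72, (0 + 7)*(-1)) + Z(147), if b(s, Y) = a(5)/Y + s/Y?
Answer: 390/7 ≈ 55.714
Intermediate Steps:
b(s, Y) = s/Y (b(s, Y) = (5*(-5 + 5))/Y + s/Y = (5*0)/Y + s/Y = 0/Y + s/Y = 0 + s/Y = s/Y)
b(72, (0 + 7)*(-1)) + Z(147) = 72/(((0 + 7)*(-1))) + 66 = 72/((7*(-1))) + 66 = 72/(-7) + 66 = 72*(-⅐) + 66 = -72/7 + 66 = 390/7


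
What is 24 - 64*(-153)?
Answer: 9816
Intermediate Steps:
24 - 64*(-153) = 24 + 9792 = 9816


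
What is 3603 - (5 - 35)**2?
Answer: 2703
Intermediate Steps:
3603 - (5 - 35)**2 = 3603 - 1*(-30)**2 = 3603 - 1*900 = 3603 - 900 = 2703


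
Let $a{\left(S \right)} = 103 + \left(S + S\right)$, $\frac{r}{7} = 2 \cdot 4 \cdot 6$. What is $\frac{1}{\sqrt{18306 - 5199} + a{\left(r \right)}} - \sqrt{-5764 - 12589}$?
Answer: $\frac{775}{587518} - \frac{\sqrt{13107}}{587518} - i \sqrt{18353} \approx 0.0011242 - 135.47 i$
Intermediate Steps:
$r = 336$ ($r = 7 \cdot 2 \cdot 4 \cdot 6 = 7 \cdot 8 \cdot 6 = 7 \cdot 48 = 336$)
$a{\left(S \right)} = 103 + 2 S$
$\frac{1}{\sqrt{18306 - 5199} + a{\left(r \right)}} - \sqrt{-5764 - 12589} = \frac{1}{\sqrt{18306 - 5199} + \left(103 + 2 \cdot 336\right)} - \sqrt{-5764 - 12589} = \frac{1}{\sqrt{13107} + \left(103 + 672\right)} - \sqrt{-18353} = \frac{1}{\sqrt{13107} + 775} - i \sqrt{18353} = \frac{1}{775 + \sqrt{13107}} - i \sqrt{18353}$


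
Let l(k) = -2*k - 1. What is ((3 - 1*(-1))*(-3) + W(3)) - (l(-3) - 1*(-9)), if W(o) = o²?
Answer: -17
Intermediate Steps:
l(k) = -1 - 2*k
((3 - 1*(-1))*(-3) + W(3)) - (l(-3) - 1*(-9)) = ((3 - 1*(-1))*(-3) + 3²) - ((-1 - 2*(-3)) - 1*(-9)) = ((3 + 1)*(-3) + 9) - ((-1 + 6) + 9) = (4*(-3) + 9) - (5 + 9) = (-12 + 9) - 1*14 = -3 - 14 = -17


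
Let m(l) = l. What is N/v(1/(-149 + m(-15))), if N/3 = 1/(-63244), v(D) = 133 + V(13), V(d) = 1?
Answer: -3/8474696 ≈ -3.5399e-7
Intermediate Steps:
v(D) = 134 (v(D) = 133 + 1 = 134)
N = -3/63244 (N = 3/(-63244) = 3*(-1/63244) = -3/63244 ≈ -4.7435e-5)
N/v(1/(-149 + m(-15))) = -3/63244/134 = -3/63244*1/134 = -3/8474696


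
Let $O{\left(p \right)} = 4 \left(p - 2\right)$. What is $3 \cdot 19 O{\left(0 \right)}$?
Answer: $-456$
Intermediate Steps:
$O{\left(p \right)} = -8 + 4 p$ ($O{\left(p \right)} = 4 \left(-2 + p\right) = -8 + 4 p$)
$3 \cdot 19 O{\left(0 \right)} = 3 \cdot 19 \left(-8 + 4 \cdot 0\right) = 57 \left(-8 + 0\right) = 57 \left(-8\right) = -456$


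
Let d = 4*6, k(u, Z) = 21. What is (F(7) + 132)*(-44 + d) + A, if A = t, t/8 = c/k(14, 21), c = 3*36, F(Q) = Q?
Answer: -19172/7 ≈ -2738.9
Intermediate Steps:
d = 24
c = 108
t = 288/7 (t = 8*(108/21) = 8*(108*(1/21)) = 8*(36/7) = 288/7 ≈ 41.143)
A = 288/7 ≈ 41.143
(F(7) + 132)*(-44 + d) + A = (7 + 132)*(-44 + 24) + 288/7 = 139*(-20) + 288/7 = -2780 + 288/7 = -19172/7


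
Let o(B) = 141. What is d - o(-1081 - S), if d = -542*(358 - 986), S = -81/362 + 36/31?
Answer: 340235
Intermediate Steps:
S = 10521/11222 (S = -81*1/362 + 36*(1/31) = -81/362 + 36/31 = 10521/11222 ≈ 0.93753)
d = 340376 (d = -542*(-628) = 340376)
d - o(-1081 - S) = 340376 - 1*141 = 340376 - 141 = 340235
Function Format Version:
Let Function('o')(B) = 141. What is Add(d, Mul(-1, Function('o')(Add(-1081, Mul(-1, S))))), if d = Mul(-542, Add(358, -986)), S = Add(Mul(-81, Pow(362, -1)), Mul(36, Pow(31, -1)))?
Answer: 340235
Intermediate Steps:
S = Rational(10521, 11222) (S = Add(Mul(-81, Rational(1, 362)), Mul(36, Rational(1, 31))) = Add(Rational(-81, 362), Rational(36, 31)) = Rational(10521, 11222) ≈ 0.93753)
d = 340376 (d = Mul(-542, -628) = 340376)
Add(d, Mul(-1, Function('o')(Add(-1081, Mul(-1, S))))) = Add(340376, Mul(-1, 141)) = Add(340376, -141) = 340235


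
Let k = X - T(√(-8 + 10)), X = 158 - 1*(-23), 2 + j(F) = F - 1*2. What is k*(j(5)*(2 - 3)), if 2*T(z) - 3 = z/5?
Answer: -359/2 + √2/10 ≈ -179.36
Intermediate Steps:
j(F) = -4 + F (j(F) = -2 + (F - 1*2) = -2 + (F - 2) = -2 + (-2 + F) = -4 + F)
T(z) = 3/2 + z/10 (T(z) = 3/2 + (z/5)/2 = 3/2 + z/10)
X = 181 (X = 158 + 23 = 181)
k = 359/2 - √2/10 (k = 181 - (3/2 + √(-8 + 10)/10) = 181 - (3/2 + √2/10) = 181 + (-3/2 - √2/10) = 359/2 - √2/10 ≈ 179.36)
k*(j(5)*(2 - 3)) = (359/2 - √2/10)*((-4 + 5)*(2 - 3)) = (359/2 - √2/10)*(1*(-1)) = (359/2 - √2/10)*(-1) = -359/2 + √2/10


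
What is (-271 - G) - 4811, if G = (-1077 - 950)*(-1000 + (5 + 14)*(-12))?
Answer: -2494238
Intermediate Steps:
G = 2489156 (G = -2027*(-1000 + 19*(-12)) = -2027*(-1000 - 228) = -2027*(-1228) = 2489156)
(-271 - G) - 4811 = (-271 - 1*2489156) - 4811 = (-271 - 2489156) - 4811 = -2489427 - 4811 = -2494238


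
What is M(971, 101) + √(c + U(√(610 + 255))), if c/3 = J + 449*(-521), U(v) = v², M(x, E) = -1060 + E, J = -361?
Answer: -959 + I*√702005 ≈ -959.0 + 837.86*I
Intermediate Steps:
c = -702870 (c = 3*(-361 + 449*(-521)) = 3*(-361 - 233929) = 3*(-234290) = -702870)
M(971, 101) + √(c + U(√(610 + 255))) = (-1060 + 101) + √(-702870 + (√(610 + 255))²) = -959 + √(-702870 + (√865)²) = -959 + √(-702870 + 865) = -959 + √(-702005) = -959 + I*√702005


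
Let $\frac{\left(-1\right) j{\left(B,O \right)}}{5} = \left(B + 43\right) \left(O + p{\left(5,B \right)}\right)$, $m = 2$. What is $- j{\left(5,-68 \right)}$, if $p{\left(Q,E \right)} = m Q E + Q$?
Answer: $-3120$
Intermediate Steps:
$p{\left(Q,E \right)} = Q + 2 E Q$ ($p{\left(Q,E \right)} = 2 Q E + Q = 2 E Q + Q = Q + 2 E Q$)
$j{\left(B,O \right)} = - 5 \left(43 + B\right) \left(5 + O + 10 B\right)$ ($j{\left(B,O \right)} = - 5 \left(B + 43\right) \left(O + 5 \left(1 + 2 B\right)\right) = - 5 \left(43 + B\right) \left(O + \left(5 + 10 B\right)\right) = - 5 \left(43 + B\right) \left(5 + O + 10 B\right)$)
$- j{\left(5,-68 \right)} = - (-1075 - 10875 - -14620 - 50 \cdot 5^{2} - 25 \left(-68\right)) = - (-1075 - 10875 + 14620 - 1250 + 1700) = \left(-1\right) 3120 = -3120$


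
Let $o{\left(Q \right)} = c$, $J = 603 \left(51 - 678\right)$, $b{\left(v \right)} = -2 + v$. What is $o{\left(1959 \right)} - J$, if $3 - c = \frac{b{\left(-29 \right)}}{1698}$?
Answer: $\frac{641986663}{1698} \approx 3.7808 \cdot 10^{5}$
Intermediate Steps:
$J = -378081$ ($J = 603 \left(-627\right) = -378081$)
$c = \frac{5125}{1698}$ ($c = 3 - \frac{-2 - 29}{1698} = 3 - \left(-31\right) \frac{1}{1698} = 3 - - \frac{31}{1698} = 3 + \frac{31}{1698} = \frac{5125}{1698} \approx 3.0183$)
$o{\left(Q \right)} = \frac{5125}{1698}$
$o{\left(1959 \right)} - J = \frac{5125}{1698} - -378081 = \frac{5125}{1698} + 378081 = \frac{641986663}{1698}$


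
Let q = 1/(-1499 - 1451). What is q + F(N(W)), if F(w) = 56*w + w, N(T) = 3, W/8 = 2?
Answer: 504449/2950 ≈ 171.00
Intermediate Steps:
W = 16 (W = 8*2 = 16)
F(w) = 57*w
q = -1/2950 (q = 1/(-2950) = -1/2950 ≈ -0.00033898)
q + F(N(W)) = -1/2950 + 57*3 = -1/2950 + 171 = 504449/2950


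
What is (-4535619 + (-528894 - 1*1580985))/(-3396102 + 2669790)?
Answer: 1107583/121052 ≈ 9.1496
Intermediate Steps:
(-4535619 + (-528894 - 1*1580985))/(-3396102 + 2669790) = (-4535619 + (-528894 - 1580985))/(-726312) = (-4535619 - 2109879)*(-1/726312) = -6645498*(-1/726312) = 1107583/121052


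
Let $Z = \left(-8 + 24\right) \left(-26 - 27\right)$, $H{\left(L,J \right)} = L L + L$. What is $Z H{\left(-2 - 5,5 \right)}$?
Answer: $-35616$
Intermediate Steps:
$H{\left(L,J \right)} = L + L^{2}$ ($H{\left(L,J \right)} = L^{2} + L = L + L^{2}$)
$Z = -848$ ($Z = 16 \left(-53\right) = -848$)
$Z H{\left(-2 - 5,5 \right)} = - 848 \left(-2 - 5\right) \left(1 - 7\right) = - 848 \left(- 7 \left(1 - 7\right)\right) = - 848 \left(\left(-7\right) \left(-6\right)\right) = \left(-848\right) 42 = -35616$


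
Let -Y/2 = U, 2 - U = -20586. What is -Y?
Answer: 41176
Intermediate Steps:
U = 20588 (U = 2 - 1*(-20586) = 2 + 20586 = 20588)
Y = -41176 (Y = -2*20588 = -41176)
-Y = -1*(-41176) = 41176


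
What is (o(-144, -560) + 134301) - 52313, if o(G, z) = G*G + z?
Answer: 102164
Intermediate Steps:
o(G, z) = z + G**2 (o(G, z) = G**2 + z = z + G**2)
(o(-144, -560) + 134301) - 52313 = ((-560 + (-144)**2) + 134301) - 52313 = ((-560 + 20736) + 134301) - 52313 = (20176 + 134301) - 52313 = 154477 - 52313 = 102164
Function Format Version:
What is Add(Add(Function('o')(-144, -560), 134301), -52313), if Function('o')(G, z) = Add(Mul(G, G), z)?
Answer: 102164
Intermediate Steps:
Function('o')(G, z) = Add(z, Pow(G, 2)) (Function('o')(G, z) = Add(Pow(G, 2), z) = Add(z, Pow(G, 2)))
Add(Add(Function('o')(-144, -560), 134301), -52313) = Add(Add(Add(-560, Pow(-144, 2)), 134301), -52313) = Add(Add(Add(-560, 20736), 134301), -52313) = Add(Add(20176, 134301), -52313) = Add(154477, -52313) = 102164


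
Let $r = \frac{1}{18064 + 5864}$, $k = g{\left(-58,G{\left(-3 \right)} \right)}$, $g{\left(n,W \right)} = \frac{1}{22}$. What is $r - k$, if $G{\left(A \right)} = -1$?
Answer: $- \frac{11953}{263208} \approx -0.045413$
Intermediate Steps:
$g{\left(n,W \right)} = \frac{1}{22}$
$k = \frac{1}{22} \approx 0.045455$
$r = \frac{1}{23928} \approx 4.1792 \cdot 10^{-5}$
$r - k = \frac{1}{23928} - \frac{1}{22} = - \frac{11953}{263208}$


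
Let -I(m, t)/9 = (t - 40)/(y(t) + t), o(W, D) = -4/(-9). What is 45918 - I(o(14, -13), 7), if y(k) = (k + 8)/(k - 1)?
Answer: 871848/19 ≈ 45887.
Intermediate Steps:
o(W, D) = 4/9 (o(W, D) = -4*(-⅑) = 4/9)
y(k) = (8 + k)/(-1 + k)
I(m, t) = -9*(-40 + t)/(t + (8 + t)/(-1 + t)) (I(m, t) = -9*(t - 40)/((8 + t)/(-1 + t) + t) = -9*(-40 + t)/(t + (8 + t)/(-1 + t)))
45918 - I(o(14, -13), 7) = 45918 - 9*(-40 - 1*7² + 41*7)/(8 + 7²) = 45918 - 9*(-40 - 1*49 + 287)/(8 + 49) = 45918 - 9*(-40 - 49 + 287)/57 = 45918 - 9*198/57 = 45918 - 1*594/19 = 45918 - 594/19 = 871848/19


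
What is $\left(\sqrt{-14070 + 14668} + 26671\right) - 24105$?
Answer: $2566 + \sqrt{598} \approx 2590.5$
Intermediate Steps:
$\left(\sqrt{-14070 + 14668} + 26671\right) - 24105 = \left(\sqrt{598} + 26671\right) - 24105 = \left(26671 + \sqrt{598}\right) - 24105 = 2566 + \sqrt{598}$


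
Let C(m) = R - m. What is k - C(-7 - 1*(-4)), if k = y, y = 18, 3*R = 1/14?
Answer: 629/42 ≈ 14.976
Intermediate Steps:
R = 1/42 (R = (1/3)/14 = (1/3)*(1/14) = 1/42 ≈ 0.023810)
k = 18
C(m) = 1/42 - m
k - C(-7 - 1*(-4)) = 18 - (1/42 - (-7 - 1*(-4))) = 18 - (1/42 - (-7 + 4)) = 18 - (1/42 - 1*(-3)) = 18 - (1/42 + 3) = 18 - 1*127/42 = 18 - 127/42 = 629/42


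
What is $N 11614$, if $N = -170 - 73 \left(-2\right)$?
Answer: $-278736$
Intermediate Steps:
$N = -24$ ($N = -170 - -146 = -170 + 146 = -24$)
$N 11614 = \left(-24\right) 11614 = -278736$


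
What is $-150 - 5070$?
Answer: $-5220$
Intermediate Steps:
$-150 - 5070 = -5220$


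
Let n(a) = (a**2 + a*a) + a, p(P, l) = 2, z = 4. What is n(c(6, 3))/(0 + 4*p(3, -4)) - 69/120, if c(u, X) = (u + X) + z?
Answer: 433/10 ≈ 43.300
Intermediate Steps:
c(u, X) = 4 + X + u (c(u, X) = (u + X) + 4 = (X + u) + 4 = 4 + X + u)
n(a) = a + 2*a**2 (n(a) = (a**2 + a**2) + a = 2*a**2 + a = a + 2*a**2)
n(c(6, 3))/(0 + 4*p(3, -4)) - 69/120 = ((4 + 3 + 6)*(1 + 2*(4 + 3 + 6)))/(0 + 4*2) - 69/120 = (13*(1 + 2*13))/(0 + 8) - 69*1/120 = (13*(1 + 26))/8 - 23/40 = (13*27)*(1/8) - 23/40 = 351*(1/8) - 23/40 = 351/8 - 23/40 = 433/10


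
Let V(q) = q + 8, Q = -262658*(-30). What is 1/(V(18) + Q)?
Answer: 1/7879766 ≈ 1.2691e-7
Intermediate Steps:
Q = 7879740
V(q) = 8 + q
1/(V(18) + Q) = 1/((8 + 18) + 7879740) = 1/(26 + 7879740) = 1/7879766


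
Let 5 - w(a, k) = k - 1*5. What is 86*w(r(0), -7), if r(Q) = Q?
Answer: 1462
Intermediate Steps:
w(a, k) = 10 - k (w(a, k) = 5 - (k - 1*5) = 5 - (k - 5) = 5 - (-5 + k) = 5 + (5 - k) = 10 - k)
86*w(r(0), -7) = 86*(10 - 1*(-7)) = 86*(10 + 7) = 86*17 = 1462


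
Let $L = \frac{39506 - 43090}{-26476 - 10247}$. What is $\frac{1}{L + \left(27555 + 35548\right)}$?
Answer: $\frac{36723}{2317335053} \approx 1.5847 \cdot 10^{-5}$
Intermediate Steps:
$L = \frac{3584}{36723}$ ($L = - \frac{3584}{-36723} = \left(-3584\right) \left(- \frac{1}{36723}\right) = \frac{3584}{36723} \approx 0.097595$)
$\frac{1}{L + \left(27555 + 35548\right)} = \frac{1}{\frac{3584}{36723} + \left(27555 + 35548\right)} = \frac{1}{\frac{3584}{36723} + 63103} = \frac{1}{\frac{2317335053}{36723}} = \frac{36723}{2317335053}$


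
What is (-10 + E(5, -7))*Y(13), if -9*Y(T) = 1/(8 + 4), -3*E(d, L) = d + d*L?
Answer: 0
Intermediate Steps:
E(d, L) = -d/3 - L*d/3 (E(d, L) = -(d + d*L)/3 = -(d + L*d)/3 = -d/3 - L*d/3)
Y(T) = -1/108 (Y(T) = -1/(9*(8 + 4)) = -⅑/12 = -⅑*1/12 = -1/108)
(-10 + E(5, -7))*Y(13) = (-10 - ⅓*5*(1 - 7))*(-1/108) = (-10 - ⅓*5*(-6))*(-1/108) = (-10 + 10)*(-1/108) = 0*(-1/108) = 0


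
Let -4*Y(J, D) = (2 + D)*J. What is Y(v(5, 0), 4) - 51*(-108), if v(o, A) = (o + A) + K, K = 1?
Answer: 5499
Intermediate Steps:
v(o, A) = 1 + A + o (v(o, A) = (o + A) + 1 = (A + o) + 1 = 1 + A + o)
Y(J, D) = -J*(2 + D)/4 (Y(J, D) = -(2 + D)*J/4 = -J*(2 + D)/4)
Y(v(5, 0), 4) - 51*(-108) = -(1 + 0 + 5)*(2 + 4)/4 - 51*(-108) = -¼*6*6 + 5508 = -9 + 5508 = 5499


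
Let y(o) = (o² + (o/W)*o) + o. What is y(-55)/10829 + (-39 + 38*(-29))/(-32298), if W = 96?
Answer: 6405783/20498464 ≈ 0.31250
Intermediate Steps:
y(o) = o + 97*o²/96 (y(o) = (o² + (o/96)*o) + o = (o² + o²/96) + o = 97*o²/96 + o = o + 97*o²/96)
y(-55)/10829 + (-39 + 38*(-29))/(-32298) = ((1/96)*(-55)*(96 + 97*(-55)))/10829 + (-39 + 38*(-29))/(-32298) = ((1/96)*(-55)*(96 - 5335))*(1/10829) + (-39 - 1102)*(-1/32298) = ((1/96)*(-55)*(-5239))*(1/10829) - 1141*(-1/32298) = (288145/96)*(1/10829) + 163/4614 = 22165/79968 + 163/4614 = 6405783/20498464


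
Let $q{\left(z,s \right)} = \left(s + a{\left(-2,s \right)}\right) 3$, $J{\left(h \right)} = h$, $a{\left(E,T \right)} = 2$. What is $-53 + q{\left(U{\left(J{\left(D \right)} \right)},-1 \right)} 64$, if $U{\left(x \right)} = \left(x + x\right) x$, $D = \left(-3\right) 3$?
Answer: $139$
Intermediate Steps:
$D = -9$
$U{\left(x \right)} = 2 x^{2}$ ($U{\left(x \right)} = 2 x x = 2 x^{2}$)
$q{\left(z,s \right)} = 6 + 3 s$ ($q{\left(z,s \right)} = \left(s + 2\right) 3 = \left(2 + s\right) 3 = 6 + 3 s$)
$-53 + q{\left(U{\left(J{\left(D \right)} \right)},-1 \right)} 64 = -53 + \left(6 + 3 \left(-1\right)\right) 64 = -53 + \left(6 - 3\right) 64 = -53 + 3 \cdot 64 = -53 + 192 = 139$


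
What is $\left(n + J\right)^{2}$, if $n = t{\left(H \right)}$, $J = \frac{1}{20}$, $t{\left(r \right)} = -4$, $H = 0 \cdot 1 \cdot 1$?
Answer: $\frac{6241}{400} \approx 15.602$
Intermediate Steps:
$H = 0$ ($H = 0 \cdot 1 = 0$)
$J = \frac{1}{20} \approx 0.05$
$n = -4$
$\left(n + J\right)^{2} = \left(-4 + \frac{1}{20}\right)^{2} = \left(- \frac{79}{20}\right)^{2} = \frac{6241}{400}$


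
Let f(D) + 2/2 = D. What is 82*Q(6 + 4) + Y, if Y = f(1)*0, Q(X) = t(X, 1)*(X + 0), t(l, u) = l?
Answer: 8200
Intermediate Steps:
f(D) = -1 + D
Q(X) = X² (Q(X) = X*(X + 0) = X*X = X²)
Y = 0 (Y = (-1 + 1)*0 = 0*0 = 0)
82*Q(6 + 4) + Y = 82*(6 + 4)² + 0 = 82*10² + 0 = 82*100 + 0 = 8200 + 0 = 8200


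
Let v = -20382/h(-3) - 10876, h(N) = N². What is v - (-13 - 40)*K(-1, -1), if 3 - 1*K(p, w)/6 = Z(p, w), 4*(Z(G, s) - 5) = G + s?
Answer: -40853/3 ≈ -13618.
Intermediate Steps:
Z(G, s) = 5 + G/4 + s/4 (Z(G, s) = 5 + (G + s)/4 = 5 + (G/4 + s/4) = 5 + G/4 + s/4)
K(p, w) = -12 - 3*p/2 - 3*w/2 (K(p, w) = 18 - 6*(5 + p/4 + w/4) = 18 + (-30 - 3*p/2 - 3*w/2) = -12 - 3*p/2 - 3*w/2)
v = -39422/3 (v = -20382/((-3)²) - 10876 = -20382/9 - 10876 = -3397*⅔ - 10876 = -6794/3 - 10876 = -39422/3 ≈ -13141.)
v - (-13 - 40)*K(-1, -1) = -39422/3 - (-13 - 40)*(-12 - 3/2*(-1) - 3/2*(-1)) = -39422/3 - (-53)*(-12 + 3/2 + 3/2) = -39422/3 - (-53)*(-9) = -39422/3 - 1*477 = -39422/3 - 477 = -40853/3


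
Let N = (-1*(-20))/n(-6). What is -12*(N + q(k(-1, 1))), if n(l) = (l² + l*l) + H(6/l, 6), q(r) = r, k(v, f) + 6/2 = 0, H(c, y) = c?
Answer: 2316/71 ≈ 32.620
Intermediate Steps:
k(v, f) = -3 (k(v, f) = -3 + 0 = -3)
n(l) = 2*l² + 6/l (n(l) = (l² + l*l) + 6/l = (l² + l²) + 6/l = 2*l² + 6/l)
N = 20/71 (N = (-1*(-20))/((2*(3 + (-6)³)/(-6))) = 20/((2*(-⅙)*(3 - 216))) = 20/((2*(-⅙)*(-213))) = 20/71 ≈ 0.28169)
-12*(N + q(k(-1, 1))) = -12*(20/71 - 3) = -12*(-193/71) = 2316/71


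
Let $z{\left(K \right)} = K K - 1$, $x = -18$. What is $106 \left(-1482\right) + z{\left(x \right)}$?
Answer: $-156769$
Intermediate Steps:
$z{\left(K \right)} = -1 + K^{2}$ ($z{\left(K \right)} = K^{2} - 1 = -1 + K^{2}$)
$106 \left(-1482\right) + z{\left(x \right)} = 106 \left(-1482\right) - \left(1 - \left(-18\right)^{2}\right) = -157092 + \left(-1 + 324\right) = -157092 + 323 = -156769$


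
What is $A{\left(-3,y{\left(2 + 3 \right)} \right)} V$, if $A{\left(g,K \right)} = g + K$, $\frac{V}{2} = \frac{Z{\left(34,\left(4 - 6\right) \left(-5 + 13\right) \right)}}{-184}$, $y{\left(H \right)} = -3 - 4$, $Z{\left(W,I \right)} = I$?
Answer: $- \frac{40}{23} \approx -1.7391$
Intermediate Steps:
$y{\left(H \right)} = -7$ ($y{\left(H \right)} = -3 - 4 = -7$)
$V = \frac{4}{23}$ ($V = 2 \frac{\left(4 - 6\right) \left(-5 + 13\right)}{-184} = 2 \left(-2\right) 8 \left(- \frac{1}{184}\right) = 2 \left(\left(-16\right) \left(- \frac{1}{184}\right)\right) = 2 \cdot \frac{2}{23} = \frac{4}{23} \approx 0.17391$)
$A{\left(g,K \right)} = K + g$
$A{\left(-3,y{\left(2 + 3 \right)} \right)} V = \left(-7 - 3\right) \frac{4}{23} = \left(-10\right) \frac{4}{23} = - \frac{40}{23}$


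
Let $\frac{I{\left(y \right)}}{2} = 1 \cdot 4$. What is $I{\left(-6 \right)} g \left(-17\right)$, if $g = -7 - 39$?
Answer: $6256$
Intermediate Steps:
$g = -46$ ($g = -7 - 39 = -46$)
$I{\left(y \right)} = 8$ ($I{\left(y \right)} = 2 \cdot 1 \cdot 4 = 2 \cdot 4 = 8$)
$I{\left(-6 \right)} g \left(-17\right) = 8 \left(-46\right) \left(-17\right) = \left(-368\right) \left(-17\right) = 6256$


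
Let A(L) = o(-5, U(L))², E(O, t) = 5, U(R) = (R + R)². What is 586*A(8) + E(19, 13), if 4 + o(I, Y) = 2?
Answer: 2349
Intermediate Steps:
U(R) = 4*R² (U(R) = (2*R)² = 4*R²)
o(I, Y) = -2 (o(I, Y) = -4 + 2 = -2)
A(L) = 4 (A(L) = (-2)² = 4)
586*A(8) + E(19, 13) = 586*4 + 5 = 2344 + 5 = 2349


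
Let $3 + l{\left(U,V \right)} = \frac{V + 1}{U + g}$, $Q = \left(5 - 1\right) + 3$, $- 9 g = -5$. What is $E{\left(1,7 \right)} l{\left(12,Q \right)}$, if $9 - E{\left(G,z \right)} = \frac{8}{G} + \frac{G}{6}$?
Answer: $- \frac{445}{226} \approx -1.969$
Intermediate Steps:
$g = \frac{5}{9}$ ($g = \left(- \frac{1}{9}\right) \left(-5\right) = \frac{5}{9} \approx 0.55556$)
$E{\left(G,z \right)} = 9 - \frac{8}{G} - \frac{G}{6}$ ($E{\left(G,z \right)} = 9 - \left(\frac{8}{G} + \frac{G}{6}\right) = 9 - \frac{8}{G} - \frac{G}{6}$)
$Q = 7$ ($Q = 4 + 3 = 7$)
$l{\left(U,V \right)} = -3 + \frac{1 + V}{\frac{5}{9} + U}$ ($l{\left(U,V \right)} = -3 + \frac{V + 1}{U + \frac{5}{9}} = -3 + \frac{1 + V}{\frac{5}{9} + U}$)
$E{\left(1,7 \right)} l{\left(12,Q \right)} = \left(9 - \frac{8}{1} - \frac{1}{6}\right) \frac{3 \left(-2 - 108 + 3 \cdot 7\right)}{5 + 9 \cdot 12} = \left(9 - 8 - \frac{1}{6}\right) \frac{3 \left(-2 - 108 + 21\right)}{5 + 108} = \left(9 - 8 - \frac{1}{6}\right) 3 \cdot \frac{1}{113} \left(-89\right) = \frac{5 \cdot 3 \cdot \frac{1}{113} \left(-89\right)}{6} = \frac{5}{6} \left(- \frac{267}{113}\right) = - \frac{445}{226}$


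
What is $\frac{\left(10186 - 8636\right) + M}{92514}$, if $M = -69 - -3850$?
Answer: $\frac{1777}{30838} \approx 0.057624$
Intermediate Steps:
$M = 3781$ ($M = -69 + 3850 = 3781$)
$\frac{\left(10186 - 8636\right) + M}{92514} = \frac{\left(10186 - 8636\right) + 3781}{92514} = \left(\left(10186 - 8636\right) + 3781\right) \frac{1}{92514} = \left(1550 + 3781\right) \frac{1}{92514} = 5331 \cdot \frac{1}{92514} = \frac{1777}{30838}$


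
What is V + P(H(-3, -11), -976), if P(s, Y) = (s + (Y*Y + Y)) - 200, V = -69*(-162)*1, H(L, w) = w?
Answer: 962567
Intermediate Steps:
V = 11178 (V = 11178*1 = 11178)
P(s, Y) = -200 + Y + s + Y² (P(s, Y) = (s + (Y² + Y)) - 200 = (s + (Y + Y²)) - 200 = (Y + s + Y²) - 200 = -200 + Y + s + Y²)
V + P(H(-3, -11), -976) = 11178 + (-200 - 976 - 11 + (-976)²) = 11178 + (-200 - 976 - 11 + 952576) = 11178 + 951389 = 962567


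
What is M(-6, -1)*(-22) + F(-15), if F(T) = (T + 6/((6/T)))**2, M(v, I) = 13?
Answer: 614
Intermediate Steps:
F(T) = 4*T**2 (F(T) = (T + 6*(T/6))**2 = (T + T)**2 = (2*T)**2 = 4*T**2)
M(-6, -1)*(-22) + F(-15) = 13*(-22) + 4*(-15)**2 = -286 + 4*225 = -286 + 900 = 614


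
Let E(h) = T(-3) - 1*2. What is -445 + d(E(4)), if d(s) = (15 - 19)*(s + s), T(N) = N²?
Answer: -501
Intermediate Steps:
E(h) = 7 (E(h) = (-3)² - 1*2 = 9 - 2 = 7)
d(s) = -8*s
-445 + d(E(4)) = -445 - 8*7 = -445 - 56 = -501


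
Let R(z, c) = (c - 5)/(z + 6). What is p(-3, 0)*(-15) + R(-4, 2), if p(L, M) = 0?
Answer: -3/2 ≈ -1.5000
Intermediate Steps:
R(z, c) = (-5 + c)/(6 + z)
p(-3, 0)*(-15) + R(-4, 2) = 0*(-15) + (-5 + 2)/(6 - 4) = 0 - 3/2 = -3/2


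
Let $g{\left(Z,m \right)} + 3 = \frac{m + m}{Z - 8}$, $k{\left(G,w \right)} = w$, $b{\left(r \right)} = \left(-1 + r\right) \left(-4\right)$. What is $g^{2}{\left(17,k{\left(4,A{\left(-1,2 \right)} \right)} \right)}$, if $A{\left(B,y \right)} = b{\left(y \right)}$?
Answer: $\frac{1225}{81} \approx 15.123$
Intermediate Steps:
$b{\left(r \right)} = 4 - 4 r$
$A{\left(B,y \right)} = 4 - 4 y$
$g{\left(Z,m \right)} = -3 + \frac{2 m}{-8 + Z}$ ($g{\left(Z,m \right)} = -3 + \frac{m + m}{Z - 8} = -3 + \frac{2 m}{-8 + Z}$)
$g^{2}{\left(17,k{\left(4,A{\left(-1,2 \right)} \right)} \right)} = \left(\frac{24 - 51 + 2 \left(4 - 8\right)}{-8 + 17}\right)^{2} = \left(\frac{24 - 51 + 2 \left(4 - 8\right)}{9}\right)^{2} = \left(\frac{24 - 51 + 2 \left(-4\right)}{9}\right)^{2} = \left(\frac{24 - 51 - 8}{9}\right)^{2} = \left(\frac{1}{9} \left(-35\right)\right)^{2} = \left(- \frac{35}{9}\right)^{2} = \frac{1225}{81}$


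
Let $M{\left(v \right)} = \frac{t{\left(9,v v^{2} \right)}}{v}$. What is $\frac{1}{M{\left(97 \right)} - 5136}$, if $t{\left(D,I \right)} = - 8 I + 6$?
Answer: $- \frac{97}{7799570} \approx -1.2437 \cdot 10^{-5}$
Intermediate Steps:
$t{\left(D,I \right)} = 6 - 8 I$
$M{\left(v \right)} = \frac{6 - 8 v^{3}}{v}$ ($M{\left(v \right)} = \frac{6 - 8 v v^{2}}{v} = \frac{6 - 8 v^{3}}{v}$)
$\frac{1}{M{\left(97 \right)} - 5136} = \frac{1}{\frac{2 \left(3 - 4 \cdot 97^{3}\right)}{97} - 5136} = \frac{1}{2 \cdot \frac{1}{97} \left(3 - 3650692\right) - 5136} = \frac{1}{2 \cdot \frac{1}{97} \left(-3650689\right) - 5136} = \frac{1}{- \frac{7301378}{97} - 5136} = \frac{1}{- \frac{7799570}{97}} = - \frac{97}{7799570}$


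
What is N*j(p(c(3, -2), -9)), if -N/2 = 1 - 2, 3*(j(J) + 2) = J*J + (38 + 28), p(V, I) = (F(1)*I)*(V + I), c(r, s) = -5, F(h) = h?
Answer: 10624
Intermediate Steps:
p(V, I) = I*(I + V) (p(V, I) = (1*I)*(V + I) = I*(I + V))
j(J) = 20 + J**2/3 (j(J) = -2 + (J*J + (38 + 28))/3 = -2 + (J**2 + 66)/3 = -2 + (66 + J**2)/3 = -2 + (22 + J**2/3) = 20 + J**2/3)
N = 2 (N = -2*(1 - 2) = -2*(-1) = 2)
N*j(p(c(3, -2), -9)) = 2*(20 + (-9*(-9 - 5))**2/3) = 2*(20 + (-9*(-14))**2/3) = 2*(20 + (1/3)*126**2) = 2*(20 + (1/3)*15876) = 2*(20 + 5292) = 2*5312 = 10624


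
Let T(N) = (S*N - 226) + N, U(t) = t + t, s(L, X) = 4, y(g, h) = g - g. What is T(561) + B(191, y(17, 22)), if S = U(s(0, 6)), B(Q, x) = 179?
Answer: 5002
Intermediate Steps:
y(g, h) = 0
U(t) = 2*t
S = 8 (S = 2*4 = 8)
T(N) = -226 + 9*N (T(N) = (8*N - 226) + N = (-226 + 8*N) + N = -226 + 9*N)
T(561) + B(191, y(17, 22)) = (-226 + 9*561) + 179 = (-226 + 5049) + 179 = 4823 + 179 = 5002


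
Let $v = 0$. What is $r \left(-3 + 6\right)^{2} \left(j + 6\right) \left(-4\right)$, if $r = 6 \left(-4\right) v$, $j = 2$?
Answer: $0$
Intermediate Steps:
$r = 0$ ($r = 6 \left(-4\right) 0 = \left(-24\right) 0 = 0$)
$r \left(-3 + 6\right)^{2} \left(j + 6\right) \left(-4\right) = 0 \left(-3 + 6\right)^{2} \left(2 + 6\right) \left(-4\right) = 0 \cdot 3^{2} \cdot 8 \left(-4\right) = 0 \cdot 9 \cdot 8 \left(-4\right) = 0 \cdot 72 \left(-4\right) = 0 \left(-4\right) = 0$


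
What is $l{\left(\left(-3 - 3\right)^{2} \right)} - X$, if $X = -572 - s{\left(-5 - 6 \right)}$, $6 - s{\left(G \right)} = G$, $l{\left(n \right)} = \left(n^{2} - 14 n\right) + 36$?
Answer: $1417$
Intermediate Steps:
$l{\left(n \right)} = 36 + n^{2} - 14 n$
$s{\left(G \right)} = 6 - G$
$X = -589$ ($X = -572 - \left(6 - \left(-5 - 6\right)\right) = -572 - \left(6 - -11\right) = -572 - \left(6 + 11\right) = -572 - 17 = -589$)
$l{\left(\left(-3 - 3\right)^{2} \right)} - X = \left(36 + \left(\left(-3 - 3\right)^{2}\right)^{2} - 14 \left(-3 - 3\right)^{2}\right) - -589 = \left(36 + \left(\left(-6\right)^{2}\right)^{2} - 14 \left(-6\right)^{2}\right) + 589 = \left(36 + 36^{2} - 504\right) + 589 = \left(36 + 1296 - 504\right) + 589 = 828 + 589 = 1417$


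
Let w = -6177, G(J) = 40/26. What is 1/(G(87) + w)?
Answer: -13/80281 ≈ -0.00016193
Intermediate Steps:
G(J) = 20/13 (G(J) = 40*(1/26) = 20/13)
1/(G(87) + w) = 1/(20/13 - 6177) = 1/(-80281/13) = -13/80281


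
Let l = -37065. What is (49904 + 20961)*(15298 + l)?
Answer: -1542518455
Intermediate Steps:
(49904 + 20961)*(15298 + l) = (49904 + 20961)*(15298 - 37065) = 70865*(-21767) = -1542518455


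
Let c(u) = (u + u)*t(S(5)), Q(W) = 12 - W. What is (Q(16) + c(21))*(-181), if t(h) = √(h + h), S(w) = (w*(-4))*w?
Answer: 724 - 76020*I*√2 ≈ 724.0 - 1.0751e+5*I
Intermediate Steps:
S(w) = -4*w² (S(w) = (-4*w)*w = -4*w²)
t(h) = √2*√h (t(h) = √(2*h) = √2*√h)
c(u) = 20*I*u*√2 (c(u) = (u + u)*(√2*√(-4*5²)) = (2*u)*(√2*√(-4*25)) = (2*u)*(√2*√(-100)) = (2*u)*(√2*(10*I)) = (2*u)*(10*I*√2) = 20*I*u*√2)
(Q(16) + c(21))*(-181) = ((12 - 1*16) + 20*I*21*√2)*(-181) = ((12 - 16) + 420*I*√2)*(-181) = (-4 + 420*I*√2)*(-181) = 724 - 76020*I*√2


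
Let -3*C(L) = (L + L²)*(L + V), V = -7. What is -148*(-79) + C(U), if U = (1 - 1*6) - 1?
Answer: 11822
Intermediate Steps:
U = -6 (U = (1 - 6) - 1 = -5 - 1 = -6)
C(L) = -(-7 + L)*(L + L²)/3 (C(L) = -(L + L²)*(L - 7)/3 = -(L + L²)*(-7 + L)/3 = -(-7 + L)*(L + L²)/3)
-148*(-79) + C(U) = -148*(-79) + (⅓)*(-6)*(7 - 1*(-6)² + 6*(-6)) = 11692 + (⅓)*(-6)*(7 - 1*36 - 36) = 11692 + (⅓)*(-6)*(7 - 36 - 36) = 11692 + (⅓)*(-6)*(-65) = 11692 + 130 = 11822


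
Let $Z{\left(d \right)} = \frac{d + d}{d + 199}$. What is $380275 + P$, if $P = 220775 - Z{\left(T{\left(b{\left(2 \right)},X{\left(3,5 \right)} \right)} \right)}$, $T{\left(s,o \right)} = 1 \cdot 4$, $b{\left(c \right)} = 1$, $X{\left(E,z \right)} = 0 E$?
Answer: $\frac{122013142}{203} \approx 6.0105 \cdot 10^{5}$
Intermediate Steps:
$X{\left(E,z \right)} = 0$
$T{\left(s,o \right)} = 4$
$Z{\left(d \right)} = \frac{2 d}{199 + d}$
$P = \frac{44817317}{203}$ ($P = 220775 - 2 \cdot 4 \frac{1}{199 + 4} = 220775 - 2 \cdot 4 \cdot \frac{1}{203} = 220775 - \frac{8}{203} = \frac{44817317}{203} \approx 2.2078 \cdot 10^{5}$)
$380275 + P = 380275 + \frac{44817317}{203} = \frac{122013142}{203}$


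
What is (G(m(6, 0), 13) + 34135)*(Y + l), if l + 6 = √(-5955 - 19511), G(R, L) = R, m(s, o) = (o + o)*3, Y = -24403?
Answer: -833201215 + 34135*I*√25466 ≈ -8.332e+8 + 5.4473e+6*I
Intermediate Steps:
m(s, o) = 6*o (m(s, o) = (2*o)*3 = 6*o)
l = -6 + I*√25466 (l = -6 + √(-5955 - 19511) = -6 + √(-25466) = -6 + I*√25466 ≈ -6.0 + 159.58*I)
(G(m(6, 0), 13) + 34135)*(Y + l) = (6*0 + 34135)*(-24403 + (-6 + I*√25466)) = (0 + 34135)*(-24409 + I*√25466) = 34135*(-24409 + I*√25466) = -833201215 + 34135*I*√25466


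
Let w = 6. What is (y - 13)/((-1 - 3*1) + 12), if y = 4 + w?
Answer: -3/8 ≈ -0.37500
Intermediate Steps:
y = 10 (y = 4 + 6 = 10)
(y - 13)/((-1 - 3*1) + 12) = (10 - 13)/((-1 - 3*1) + 12) = -3/((-1 - 3) + 12) = -3/(-4 + 12) = -3/8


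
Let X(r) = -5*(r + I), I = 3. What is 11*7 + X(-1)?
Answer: 67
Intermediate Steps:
X(r) = -15 - 5*r (X(r) = -5*(r + 3) = -5*(3 + r) = -15 - 5*r)
11*7 + X(-1) = 11*7 + (-15 - 5*(-1)) = 77 + (-15 + 5) = 77 - 10 = 67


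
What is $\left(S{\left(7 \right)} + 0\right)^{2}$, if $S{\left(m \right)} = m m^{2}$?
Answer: $117649$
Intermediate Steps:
$S{\left(m \right)} = m^{3}$
$\left(S{\left(7 \right)} + 0\right)^{2} = \left(7^{3} + 0\right)^{2} = \left(343 + 0\right)^{2} = 343^{2} = 117649$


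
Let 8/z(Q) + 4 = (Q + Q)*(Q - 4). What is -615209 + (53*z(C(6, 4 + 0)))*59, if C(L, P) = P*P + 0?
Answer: -58438601/95 ≈ -6.1514e+5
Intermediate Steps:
C(L, P) = P² (C(L, P) = P² + 0 = P²)
z(Q) = 8/(-4 + 2*Q*(-4 + Q)) (z(Q) = 8/(-4 + (Q + Q)*(Q - 4)) = 8/(-4 + (2*Q)*(-4 + Q)) = 8/(-4 + 2*Q*(-4 + Q)))
-615209 + (53*z(C(6, 4 + 0)))*59 = -615209 + (53*(4/(-2 + ((4 + 0)²)² - 4*(4 + 0)²)))*59 = -615209 + (53*(4/(-2 + (4²)² - 4*4²)))*59 = -615209 + (53*(4/(-2 + 16² - 4*16)))*59 = -615209 + (53*(4/(-2 + 256 - 64)))*59 = -615209 + (53*(4/190))*59 = -615209 + (53*(4*(1/190)))*59 = -615209 + (53*(2/95))*59 = -615209 + (106/95)*59 = -615209 + 6254/95 = -58438601/95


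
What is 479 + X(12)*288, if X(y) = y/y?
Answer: 767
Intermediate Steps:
X(y) = 1
479 + X(12)*288 = 479 + 1*288 = 479 + 288 = 767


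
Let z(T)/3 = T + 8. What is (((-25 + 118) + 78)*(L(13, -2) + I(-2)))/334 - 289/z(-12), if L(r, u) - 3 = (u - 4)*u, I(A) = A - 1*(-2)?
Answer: 63653/2004 ≈ 31.763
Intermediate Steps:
I(A) = 2 + A (I(A) = A + 2 = 2 + A)
L(r, u) = 3 + u*(-4 + u) (L(r, u) = 3 + (u - 4)*u = 3 + (-4 + u)*u = 3 + u*(-4 + u))
z(T) = 24 + 3*T (z(T) = 3*(T + 8) = 3*(8 + T) = 24 + 3*T)
(((-25 + 118) + 78)*(L(13, -2) + I(-2)))/334 - 289/z(-12) = (((-25 + 118) + 78)*((3 + (-2)² - 4*(-2)) + (2 - 2)))/334 - 289/(24 + 3*(-12)) = ((93 + 78)*((3 + 4 + 8) + 0))*(1/334) - 289/(24 - 36) = (171*(15 + 0))*(1/334) - 289/(-12) = (171*15)*(1/334) - 289*(-1/12) = 2565*(1/334) + 289/12 = 2565/334 + 289/12 = 63653/2004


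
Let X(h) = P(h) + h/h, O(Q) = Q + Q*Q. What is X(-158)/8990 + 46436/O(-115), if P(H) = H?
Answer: 2186323/620310 ≈ 3.5246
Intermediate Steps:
O(Q) = Q + Q**2
X(h) = 1 + h (X(h) = h + h/h = h + 1 = 1 + h)
X(-158)/8990 + 46436/O(-115) = (1 - 158)/8990 + 46436/((-115*(1 - 115))) = -157*1/8990 + 46436/((-115*(-114))) = -157/8990 + 46436/13110 = -157/8990 + 46436*(1/13110) = -157/8990 + 1222/345 = 2186323/620310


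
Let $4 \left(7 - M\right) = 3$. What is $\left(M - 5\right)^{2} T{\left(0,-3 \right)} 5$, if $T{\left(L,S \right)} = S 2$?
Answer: $- \frac{375}{8} \approx -46.875$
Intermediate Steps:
$T{\left(L,S \right)} = 2 S$
$M = \frac{25}{4}$ ($M = 7 - \frac{3}{4} = \frac{25}{4} \approx 6.25$)
$\left(M - 5\right)^{2} T{\left(0,-3 \right)} 5 = \left(\frac{25}{4} - 5\right)^{2} \cdot 2 \left(-3\right) 5 = \left(\frac{5}{4}\right)^{2} \left(-6\right) 5 = \frac{25}{16} \left(-6\right) 5 = \left(- \frac{75}{8}\right) 5 = - \frac{375}{8}$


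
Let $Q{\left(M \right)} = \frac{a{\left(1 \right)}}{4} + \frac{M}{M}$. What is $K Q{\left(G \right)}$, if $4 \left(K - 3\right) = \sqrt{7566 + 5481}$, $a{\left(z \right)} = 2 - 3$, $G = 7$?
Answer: $\frac{9}{4} + \frac{3 \sqrt{13047}}{16} \approx 23.667$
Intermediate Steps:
$a{\left(z \right)} = -1$ ($a{\left(z \right)} = 2 - 3 = -1$)
$K = 3 + \frac{\sqrt{13047}}{4}$ ($K = 3 + \frac{\sqrt{7566 + 5481}}{4} = 3 + \frac{\sqrt{13047}}{4} \approx 31.556$)
$Q{\left(M \right)} = \frac{3}{4}$ ($Q{\left(M \right)} = - \frac{1}{4} + \frac{M}{M} = \left(-1\right) \frac{1}{4} + 1 = - \frac{1}{4} + 1 = \frac{3}{4}$)
$K Q{\left(G \right)} = \left(3 + \frac{\sqrt{13047}}{4}\right) \frac{3}{4} = \frac{9}{4} + \frac{3 \sqrt{13047}}{16}$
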